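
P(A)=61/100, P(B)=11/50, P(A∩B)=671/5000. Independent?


P(A)×P(B) = 671/5000
P(A∩B) = 671/5000
Equal ✓ → Independent

Yes, independent


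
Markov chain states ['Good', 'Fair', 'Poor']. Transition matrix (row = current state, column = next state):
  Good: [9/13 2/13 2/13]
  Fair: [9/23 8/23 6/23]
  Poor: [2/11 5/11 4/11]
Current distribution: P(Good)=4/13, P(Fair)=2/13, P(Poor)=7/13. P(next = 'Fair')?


P(next=Fair) = Σᵢ P(now=i)×P(i→Fair)
= 4/13×2/13 + 2/13×8/23 + 7/13×5/11
= 8/169 + 16/299 + 35/143 = 14777/42757

P = 14777/42757 ≈ 0.3456


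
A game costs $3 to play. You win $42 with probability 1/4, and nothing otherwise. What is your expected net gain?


E[gain] = (42-3)×1/4 + (-3)×3/4
= 39/4 - 9/4 = 15/2

Expected net gain = $15/2 ≈ $7.50


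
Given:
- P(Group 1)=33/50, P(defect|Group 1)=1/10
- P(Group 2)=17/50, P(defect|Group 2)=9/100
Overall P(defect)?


P(B) = Σ P(B|Aᵢ)×P(Aᵢ)
  1/10×33/50 = 33/500
  9/100×17/50 = 153/5000
Sum = 483/5000

P(defect) = 483/5000 ≈ 9.66%


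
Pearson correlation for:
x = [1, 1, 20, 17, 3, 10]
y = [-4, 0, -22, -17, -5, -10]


n=6, Σx=52, Σy=-58, Σxy=-848, Σx²=800, Σy²=914
r = (6×(-848) - 52×(-58))/√((6×800 - 52²)(6×914 - (-58)²))
= -2072/√(2096×2120) = -2072/√4443520 ≈ -2072/2107.9658 ≈ -0.9829

r ≈ -0.9829


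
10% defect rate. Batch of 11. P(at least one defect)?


P(all good) = (9/10)^11 = 31381059609/100000000000
P(≥1 defect) = 68618940391/100000000000

P = 68618940391/100000000000 ≈ 68.62%


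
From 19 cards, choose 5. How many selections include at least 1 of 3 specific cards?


Complement: C(19,5) - C(16,5) = 11628 - 4368 = 7260

7260


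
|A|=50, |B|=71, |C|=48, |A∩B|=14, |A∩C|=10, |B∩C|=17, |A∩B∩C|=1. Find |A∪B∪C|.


|A∪B∪C| = 50+71+48-14-10-17+1 = 129

|A∪B∪C| = 129


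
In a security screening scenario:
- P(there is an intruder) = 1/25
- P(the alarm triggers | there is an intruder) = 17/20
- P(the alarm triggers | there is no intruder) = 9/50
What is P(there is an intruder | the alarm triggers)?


Using Bayes' theorem:
P(A|B) = P(B|A)·P(A) / P(B)

P(the alarm triggers) = 17/20 × 1/25 + 9/50 × 24/25
= 17/500 + 108/625 = 517/2500

P(there is an intruder|the alarm triggers) = (17/500) / (517/2500) = 85/517

P(there is an intruder|the alarm triggers) = 85/517 ≈ 16.44%


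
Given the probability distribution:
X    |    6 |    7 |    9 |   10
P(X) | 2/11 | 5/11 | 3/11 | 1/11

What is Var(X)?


E[X] = 84/11
E[X²] = 60
Var(X) = E[X²] - (E[X])² = 60 - 7056/121 = 204/121

Var(X) = 204/121 ≈ 1.6860


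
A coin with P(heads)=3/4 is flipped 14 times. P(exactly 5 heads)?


Binomial: P(X=5) = C(14,5)×p^5×(1-p)^9
= 2002 × 243/1024 × 1/262144 = 243243/134217728

P(X=5) = 243243/134217728 ≈ 0.18%


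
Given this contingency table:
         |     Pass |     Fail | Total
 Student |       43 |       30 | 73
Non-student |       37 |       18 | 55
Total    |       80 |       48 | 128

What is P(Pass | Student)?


P(Pass | Student) = 43/(43+30) = 43/73

P(Pass|Student) = 43/73 ≈ 58.90%


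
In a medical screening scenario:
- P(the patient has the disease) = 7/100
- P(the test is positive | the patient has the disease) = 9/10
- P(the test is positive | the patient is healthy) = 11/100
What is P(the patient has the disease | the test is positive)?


Using Bayes' theorem:
P(A|B) = P(B|A)·P(A) / P(B)

P(the test is positive) = 9/10 × 7/100 + 11/100 × 93/100
= 63/1000 + 1023/10000 = 1653/10000

P(the patient has the disease|the test is positive) = (63/1000) / (1653/10000) = 210/551

P(the patient has the disease|the test is positive) = 210/551 ≈ 38.11%


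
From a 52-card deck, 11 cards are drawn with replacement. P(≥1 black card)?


P(not a black card) = 26/52 = 1/2
P(none in 11 draws) = (1/2)^11 = 1/2048
P(≥1 black card) = 1 - 1/2048 = 2047/2048

P = 2047/2048 ≈ 99.95%


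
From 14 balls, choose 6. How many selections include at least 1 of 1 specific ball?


Complement: C(14,6) - C(13,6) = 3003 - 1716 = 1287

1287


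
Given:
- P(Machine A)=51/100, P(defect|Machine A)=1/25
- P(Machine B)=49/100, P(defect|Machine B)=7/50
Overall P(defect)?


P(B) = Σ P(B|Aᵢ)×P(Aᵢ)
  1/25×51/100 = 51/2500
  7/50×49/100 = 343/5000
Sum = 89/1000

P(defect) = 89/1000 ≈ 8.90%


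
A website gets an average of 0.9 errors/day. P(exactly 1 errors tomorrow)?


Poisson(λ=0.9): P(X=1) = e^(-λ)×λ^k/k!
= e^(-0.9) × 0.9^1 / 1!
≈ 0.4065696597 × 0.9 / 1 ≈ 0.365913

P(X=1) ≈ 0.365913 ≈ 36.59%


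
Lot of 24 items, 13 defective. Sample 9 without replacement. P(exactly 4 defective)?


Hypergeometric: C(13,4)×C(11,5)/C(24,9)
= 715×462/1307504 = 15015/59432

P(X=4) = 15015/59432 ≈ 25.26%


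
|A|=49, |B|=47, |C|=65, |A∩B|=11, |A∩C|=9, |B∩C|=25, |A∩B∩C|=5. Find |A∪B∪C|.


|A∪B∪C| = 49+47+65-11-9-25+5 = 121

|A∪B∪C| = 121


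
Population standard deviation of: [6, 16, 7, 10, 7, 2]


Mean = 48/6 = 8
  (6-8)²=4
  (16-8)²=64
  (7-8)²=1
  (10-8)²=4
  (7-8)²=1
  (2-8)²=36
Σ(x-μ)² = 110
σ² = 110/6 = 55/3

σ = √(55/3) ≈ 4.2817


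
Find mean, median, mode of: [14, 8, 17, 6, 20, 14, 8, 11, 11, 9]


Sorted: [6, 8, 8, 9, 11, 11, 14, 14, 17, 20]
Mean = 118/10 = 59/5
Median = 11
Freq: {14: 2, 8: 2, 17: 1, 6: 1, 20: 1, 11: 2, 9: 1}
Mode: [8, 11, 14]

Mean=59/5, Median=11, Mode=[8, 11, 14]


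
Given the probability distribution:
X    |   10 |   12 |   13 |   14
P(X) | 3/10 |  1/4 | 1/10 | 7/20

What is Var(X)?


E[X] = 61/5
E[X²] = 303/2
Var(X) = E[X²] - (E[X])² = 303/2 - 3721/25 = 133/50

Var(X) = 133/50 ≈ 2.6600


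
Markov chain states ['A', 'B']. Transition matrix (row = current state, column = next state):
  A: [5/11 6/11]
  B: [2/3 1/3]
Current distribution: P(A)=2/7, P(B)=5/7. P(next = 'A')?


P(next=A) = Σᵢ P(now=i)×P(i→A)
= 2/7×5/11 + 5/7×2/3
= 10/77 + 10/21 = 20/33

P = 20/33 ≈ 0.6061


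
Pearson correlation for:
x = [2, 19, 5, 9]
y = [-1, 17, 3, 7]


n=4, Σx=35, Σy=26, Σxy=399, Σx²=471, Σy²=348
r = (4×399 - 35×26)/√((4×471 - 35²)(4×348 - 26²))
= 686/√(659×716) = 686/√471844 ≈ 686/686.9090 ≈ 0.9987

r ≈ 0.9987


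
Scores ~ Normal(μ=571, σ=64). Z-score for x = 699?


z = (x - μ)/σ = (699 - 571)/64 = 2.0

z = 2.0


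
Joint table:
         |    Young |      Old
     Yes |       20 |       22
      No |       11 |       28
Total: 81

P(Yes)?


P(Yes) = (20+22)/81 = 42/81 = 14/27

P(Yes) = 14/27 ≈ 51.85%


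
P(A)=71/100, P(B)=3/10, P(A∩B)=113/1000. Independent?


P(A)×P(B) = 213/1000
P(A∩B) = 113/1000
Not equal → NOT independent

No, not independent


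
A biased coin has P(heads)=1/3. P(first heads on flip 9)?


Geometric: P(X=9) = (1-p)^(k-1)×p = (2/3)^8×1/3 = 256/19683

P(X=9) = 256/19683 ≈ 1.30%


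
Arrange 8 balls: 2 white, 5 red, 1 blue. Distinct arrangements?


8!/(2!×5!×1!) = 168

168


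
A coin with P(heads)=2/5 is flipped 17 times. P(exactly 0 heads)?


Binomial: P(X=0) = C(17,0)×p^0×(1-p)^17
= 1 × 1 × 129140163/762939453125 = 129140163/762939453125

P(X=0) = 129140163/762939453125 ≈ 0.02%


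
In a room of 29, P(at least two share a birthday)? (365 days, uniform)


P(all different) = Π(365-i)/365 for i=0..28
= 0.319031
P(match) = 1 - 0.319031 = 0.680969

P ≈ 0.6810 ≈ 68.10%


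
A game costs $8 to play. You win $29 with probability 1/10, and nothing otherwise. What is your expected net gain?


E[gain] = (29-8)×1/10 + (-8)×9/10
= 21/10 - 36/5 = -51/10

Expected net gain = $-51/10 ≈ $-5.10


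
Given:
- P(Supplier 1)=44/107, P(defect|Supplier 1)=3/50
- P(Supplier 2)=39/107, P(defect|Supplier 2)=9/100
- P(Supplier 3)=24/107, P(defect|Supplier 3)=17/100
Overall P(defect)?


P(B) = Σ P(B|Aᵢ)×P(Aᵢ)
  3/50×44/107 = 66/2675
  9/100×39/107 = 351/10700
  17/100×24/107 = 102/2675
Sum = 1023/10700

P(defect) = 1023/10700 ≈ 9.56%


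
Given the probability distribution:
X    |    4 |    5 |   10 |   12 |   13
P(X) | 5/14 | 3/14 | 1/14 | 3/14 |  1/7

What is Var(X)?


E[X] = 107/14
E[X²] = 1025/14
Var(X) = E[X²] - (E[X])² = 1025/14 - 11449/196 = 2901/196

Var(X) = 2901/196 ≈ 14.8010


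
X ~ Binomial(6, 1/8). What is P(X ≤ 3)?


P(X ≤ 3) = Σ P(X=i) for i=0..3
P(X=0) = 117649/262144
P(X=1) = 50421/131072
P(X=2) = 36015/262144
P(X=3) = 1715/65536
Sum = 130683/131072

P(X ≤ 3) = 130683/131072 ≈ 99.70%


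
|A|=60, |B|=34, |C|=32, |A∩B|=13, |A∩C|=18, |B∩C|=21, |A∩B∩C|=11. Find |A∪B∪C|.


|A∪B∪C| = 60+34+32-13-18-21+11 = 85

|A∪B∪C| = 85


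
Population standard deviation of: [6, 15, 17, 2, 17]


Mean = 57/5
  (6-57/5)²=729/25
  (15-57/5)²=324/25
  (17-57/5)²=784/25
  (2-57/5)²=2209/25
  (17-57/5)²=784/25
Σ(x-μ)² = 966/5
σ² = (966/5)/5 = 966/25

σ = √(966/25) ≈ 6.2161


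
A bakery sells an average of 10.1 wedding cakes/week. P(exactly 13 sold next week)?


Poisson(λ=10.1): P(X=13) = e^(-λ)×λ^k/k!
= e^(-10.1) × 10.1^13 / 13!
≈ 4.107955523e-05 × 1.13809328043e+13 / 6227020800 ≈ 0.075080

P(X=13) ≈ 0.075080 ≈ 7.51%


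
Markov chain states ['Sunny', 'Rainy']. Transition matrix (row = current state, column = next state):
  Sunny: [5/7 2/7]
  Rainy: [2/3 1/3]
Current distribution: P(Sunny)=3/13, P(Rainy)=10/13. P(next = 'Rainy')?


P(next=Rainy) = Σᵢ P(now=i)×P(i→Rainy)
= 3/13×2/7 + 10/13×1/3
= 6/91 + 10/39 = 88/273

P = 88/273 ≈ 0.3223


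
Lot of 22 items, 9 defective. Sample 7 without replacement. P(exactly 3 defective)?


Hypergeometric: C(9,3)×C(13,4)/C(22,7)
= 84×715/170544 = 455/1292

P(X=3) = 455/1292 ≈ 35.22%


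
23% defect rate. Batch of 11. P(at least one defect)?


P(all good) = (77/100)^11 = 564154396389137449973/10000000000000000000000
P(≥1 defect) = 9435845603610862550027/10000000000000000000000

P = 9435845603610862550027/10000000000000000000000 ≈ 94.36%


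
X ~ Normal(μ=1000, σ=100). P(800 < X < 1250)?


z₁=(800-1000)/100=-2.0, z₂=(1250-1000)/100=2.5
P = Φ(2.5) - Φ(-2.0) = 0.993790 - 0.022750 = 0.971040 ≈ 0.9710

P(800 < X < 1250) ≈ 0.9710


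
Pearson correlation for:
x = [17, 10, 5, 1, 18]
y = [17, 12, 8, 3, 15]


n=5, Σx=51, Σy=55, Σxy=722, Σx²=739, Σy²=731
r = (5×722 - 51×55)/√((5×739 - 51²)(5×731 - 55²))
= 805/√(1094×630) = 805/√689220 ≈ 805/830.1927 ≈ 0.9697

r ≈ 0.9697


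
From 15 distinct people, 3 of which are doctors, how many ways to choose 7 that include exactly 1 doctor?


Choose 1 of the 3 doctors and 6 of the other 12 people:
C(3,1)×C(12,6) = 3×924 = 2772

2772


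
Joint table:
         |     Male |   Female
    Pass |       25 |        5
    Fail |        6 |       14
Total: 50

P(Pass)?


P(Pass) = (25+5)/50 = 30/50 = 3/5

P(Pass) = 3/5 ≈ 60.00%


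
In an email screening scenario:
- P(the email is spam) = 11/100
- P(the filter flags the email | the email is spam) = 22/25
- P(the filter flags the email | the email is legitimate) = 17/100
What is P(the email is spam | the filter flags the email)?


Using Bayes' theorem:
P(A|B) = P(B|A)·P(A) / P(B)

P(the filter flags the email) = 22/25 × 11/100 + 17/100 × 89/100
= 121/1250 + 1513/10000 = 2481/10000

P(the email is spam|the filter flags the email) = (121/1250) / (2481/10000) = 968/2481

P(the email is spam|the filter flags the email) = 968/2481 ≈ 39.02%


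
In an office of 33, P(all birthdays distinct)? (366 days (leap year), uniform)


P(all different) = Π(366-i)/366 for i=0..32
= (366/366)×(365/366)×...×(334/366)
= 0.225976

P ≈ 0.2260 ≈ 22.60%


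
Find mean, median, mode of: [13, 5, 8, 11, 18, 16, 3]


Sorted: [3, 5, 8, 11, 13, 16, 18]
Mean = 74/7
Median = 11
Freq: {13: 1, 5: 1, 8: 1, 11: 1, 18: 1, 16: 1, 3: 1}
Mode: No mode

Mean=74/7, Median=11, Mode=No mode


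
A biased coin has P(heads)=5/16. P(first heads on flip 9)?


Geometric: P(X=9) = (1-p)^(k-1)×p = (11/16)^8×5/16 = 1071794405/68719476736

P(X=9) = 1071794405/68719476736 ≈ 1.56%


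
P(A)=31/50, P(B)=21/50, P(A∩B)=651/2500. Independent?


P(A)×P(B) = 651/2500
P(A∩B) = 651/2500
Equal ✓ → Independent

Yes, independent


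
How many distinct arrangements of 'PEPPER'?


Letters: 6, freq: {'P': 3, 'E': 2, 'R': 1}
6!/(3!×2!×1!) = 720/12 = 60

60


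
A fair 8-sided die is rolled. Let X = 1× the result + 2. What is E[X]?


E[die] = (1+8)/2 = 9/2
E[X] = 1×9/2 + 2 = 13/2

E[X] = 13/2


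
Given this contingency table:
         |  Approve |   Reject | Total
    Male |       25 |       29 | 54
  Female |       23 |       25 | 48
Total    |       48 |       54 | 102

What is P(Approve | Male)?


P(Approve | Male) = 25/(25+29) = 25/54

P(Approve|Male) = 25/54 ≈ 46.30%


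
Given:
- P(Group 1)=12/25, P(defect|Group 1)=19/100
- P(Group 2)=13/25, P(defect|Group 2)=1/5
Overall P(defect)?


P(B) = Σ P(B|Aᵢ)×P(Aᵢ)
  19/100×12/25 = 57/625
  1/5×13/25 = 13/125
Sum = 122/625

P(defect) = 122/625 ≈ 19.52%


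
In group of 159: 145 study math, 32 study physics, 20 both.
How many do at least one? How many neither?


|A∪B| = 145+32-20 = 157
Neither = 159-157 = 2

At least one: 157; Neither: 2


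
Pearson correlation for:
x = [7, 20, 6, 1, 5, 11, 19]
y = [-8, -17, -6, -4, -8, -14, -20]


n=7, Σx=69, Σy=-77, Σxy=-1010, Σx²=993, Σy²=1065
r = (7×(-1010) - 69×(-77))/√((7×993 - 69²)(7×1065 - (-77)²))
= -1757/√(2190×1526) = -1757/√3341940 ≈ -1757/1828.0974 ≈ -0.9611

r ≈ -0.9611


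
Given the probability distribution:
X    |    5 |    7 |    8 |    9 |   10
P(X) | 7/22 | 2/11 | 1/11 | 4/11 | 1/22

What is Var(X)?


E[X] = 161/22
E[X²] = 1247/22
Var(X) = E[X²] - (E[X])² = 1247/22 - 25921/484 = 1513/484

Var(X) = 1513/484 ≈ 3.1260


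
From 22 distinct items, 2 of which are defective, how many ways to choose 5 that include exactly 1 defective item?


Choose 1 of the 2 defective items and 4 of the other 20 items:
C(2,1)×C(20,4) = 2×4845 = 9690

9690


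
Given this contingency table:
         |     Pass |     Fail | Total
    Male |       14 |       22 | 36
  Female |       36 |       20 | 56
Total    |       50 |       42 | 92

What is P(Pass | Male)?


P(Pass | Male) = 14/(14+22) = 14/36 = 7/18

P(Pass|Male) = 7/18 ≈ 38.89%


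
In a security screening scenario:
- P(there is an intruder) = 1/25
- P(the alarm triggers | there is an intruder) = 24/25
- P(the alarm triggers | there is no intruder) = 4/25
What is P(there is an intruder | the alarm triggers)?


Using Bayes' theorem:
P(A|B) = P(B|A)·P(A) / P(B)

P(the alarm triggers) = 24/25 × 1/25 + 4/25 × 24/25
= 24/625 + 96/625 = 24/125

P(there is an intruder|the alarm triggers) = (24/625) / (24/125) = 1/5

P(there is an intruder|the alarm triggers) = 1/5 ≈ 20.00%


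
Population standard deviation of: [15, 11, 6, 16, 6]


Mean = 54/5
  (15-54/5)²=441/25
  (11-54/5)²=1/25
  (6-54/5)²=576/25
  (16-54/5)²=676/25
  (6-54/5)²=576/25
Σ(x-μ)² = 454/5
σ² = (454/5)/5 = 454/25

σ = √(454/25) ≈ 4.2615


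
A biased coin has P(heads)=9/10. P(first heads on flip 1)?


Geometric: P(X=1) = (1-p)^(k-1)×p = (1/10)^0×9/10 = 9/10

P(X=1) = 9/10 ≈ 90.00%


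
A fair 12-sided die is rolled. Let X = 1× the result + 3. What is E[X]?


E[die] = (1+12)/2 = 13/2
E[X] = 1×13/2 + 3 = 19/2

E[X] = 19/2


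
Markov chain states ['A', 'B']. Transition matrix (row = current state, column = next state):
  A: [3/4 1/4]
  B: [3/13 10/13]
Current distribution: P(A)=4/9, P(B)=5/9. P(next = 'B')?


P(next=B) = Σᵢ P(now=i)×P(i→B)
= 4/9×1/4 + 5/9×10/13
= 1/9 + 50/117 = 7/13

P = 7/13 ≈ 0.5385


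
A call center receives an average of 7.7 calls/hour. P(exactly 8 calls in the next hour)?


Poisson(λ=7.7): P(X=8) = e^(-λ)×λ^k/k!
= e^(-7.7) × 7.7^8 / 8!
≈ 0.0004528271829 × 12357362.9155 / 40320 ≈ 0.138783

P(X=8) ≈ 0.138783 ≈ 13.88%


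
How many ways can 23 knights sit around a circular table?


Circular arrangements of 23 distinct objects: fix one position to break rotational symmetry.
(n-1)! = 22! = 1124000727777607680000

1124000727777607680000


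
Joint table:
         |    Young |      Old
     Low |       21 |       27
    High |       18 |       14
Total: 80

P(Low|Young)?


P(Low|Young) = 21/(21+18) = 21/39 = 7/13

P = 7/13 ≈ 53.85%


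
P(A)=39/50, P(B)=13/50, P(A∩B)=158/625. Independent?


P(A)×P(B) = 507/2500
P(A∩B) = 158/625
Not equal → NOT independent

No, not independent


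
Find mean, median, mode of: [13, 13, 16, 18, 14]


Sorted: [13, 13, 14, 16, 18]
Mean = 74/5
Median = 14
Freq: {13: 2, 16: 1, 18: 1, 14: 1}
Mode: [13]

Mean=74/5, Median=14, Mode=13


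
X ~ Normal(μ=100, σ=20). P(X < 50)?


z = (50-100)/20 = -2.5
P(Z < -2.5) = 0.0062

P(X < 50) ≈ 0.0062


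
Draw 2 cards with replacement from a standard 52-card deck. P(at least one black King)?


P(not a black King) = 50/52 = 25/26
P(none in 2 draws) = (25/26)^2 = 625/676
P(≥1 black King) = 1 - 625/676 = 51/676

P = 51/676 ≈ 7.54%


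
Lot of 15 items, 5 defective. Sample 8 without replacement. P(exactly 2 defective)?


Hypergeometric: C(5,2)×C(10,6)/C(15,8)
= 10×210/6435 = 140/429

P(X=2) = 140/429 ≈ 32.63%


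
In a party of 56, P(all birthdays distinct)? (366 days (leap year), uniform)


P(all different) = Π(366-i)/366 for i=0..55
= (366/366)×(365/366)×...×(311/366)
= 0.011818

P ≈ 0.0118 ≈ 1.18%


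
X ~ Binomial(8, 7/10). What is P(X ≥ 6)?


P(X ≥ 6) = Σ P(X=i) for i=6..8
P(X=6) = 7411887/25000000
P(X=7) = 2470629/12500000
P(X=8) = 5764801/100000000
Sum = 55177381/100000000

P(X ≥ 6) = 55177381/100000000 ≈ 55.18%


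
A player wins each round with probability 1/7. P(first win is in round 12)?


Geometric: P(X=12) = (1-p)^(k-1)×p = (6/7)^11×1/7 = 362797056/13841287201

P(X=12) = 362797056/13841287201 ≈ 2.62%


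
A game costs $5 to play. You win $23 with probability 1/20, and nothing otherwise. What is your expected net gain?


E[gain] = (23-5)×1/20 + (-5)×19/20
= 9/10 - 19/4 = -77/20

Expected net gain = $-77/20 ≈ $-3.85


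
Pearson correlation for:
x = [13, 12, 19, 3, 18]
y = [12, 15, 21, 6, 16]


n=5, Σx=65, Σy=70, Σxy=1041, Σx²=1007, Σy²=1102
r = (5×1041 - 65×70)/√((5×1007 - 65²)(5×1102 - 70²))
= 655/√(810×610) = 655/√494100 ≈ 655/702.9225 ≈ 0.9318

r ≈ 0.9318


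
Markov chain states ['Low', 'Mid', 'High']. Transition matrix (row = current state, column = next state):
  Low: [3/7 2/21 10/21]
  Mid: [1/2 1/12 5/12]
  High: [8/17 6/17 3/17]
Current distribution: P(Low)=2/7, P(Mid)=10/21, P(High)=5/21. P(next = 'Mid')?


P(next=Mid) = Σᵢ P(now=i)×P(i→Mid)
= 2/7×2/21 + 10/21×1/12 + 5/21×6/17
= 4/147 + 5/126 + 10/119 = 2263/14994

P = 2263/14994 ≈ 0.1509


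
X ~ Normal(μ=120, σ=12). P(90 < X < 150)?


z₁=(90-120)/12=-2.5, z₂=(150-120)/12=2.5
P = Φ(2.5) - Φ(-2.5) = 0.993790 - 0.006210 = 0.987580 ≈ 0.9876

P(90 < X < 150) ≈ 0.9876


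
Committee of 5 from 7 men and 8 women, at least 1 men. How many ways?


Count by #men:
  1M,4W: C(7,1)×C(8,4)=490
  2M,3W: C(7,2)×C(8,3)=1176
  3M,2W: C(7,3)×C(8,2)=980
  4M,1W: C(7,4)×C(8,1)=280
  5M,0W: C(7,5)×C(8,0)=21
Total = 2947

2947


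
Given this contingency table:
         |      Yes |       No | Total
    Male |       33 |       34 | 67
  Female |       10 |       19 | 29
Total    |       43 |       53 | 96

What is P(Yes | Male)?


P(Yes | Male) = 33/(33+34) = 33/67

P(Yes|Male) = 33/67 ≈ 49.25%


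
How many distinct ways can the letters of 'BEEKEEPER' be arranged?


Letters: 9, freq: {'B': 1, 'E': 5, 'K': 1, 'P': 1, 'R': 1}
9!/(1!×5!×1!×1!×1!) = 362880/120 = 3024

3024


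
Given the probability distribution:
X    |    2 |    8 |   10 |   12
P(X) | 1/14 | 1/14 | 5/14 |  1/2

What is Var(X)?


E[X] = 72/7
E[X²] = 788/7
Var(X) = E[X²] - (E[X])² = 788/7 - 5184/49 = 332/49

Var(X) = 332/49 ≈ 6.7755


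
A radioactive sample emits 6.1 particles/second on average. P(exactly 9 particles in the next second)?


Poisson(λ=6.1): P(X=9) = e^(-λ)×λ^k/k!
= e^(-6.1) × 6.1^9 / 9!
≈ 0.002242867719 × 11694146.0928 / 362880 ≈ 0.072279

P(X=9) ≈ 0.072279 ≈ 7.23%


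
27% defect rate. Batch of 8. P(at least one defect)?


P(all good) = (73/100)^8 = 806460091894081/10000000000000000
P(≥1 defect) = 9193539908105919/10000000000000000

P = 9193539908105919/10000000000000000 ≈ 91.94%


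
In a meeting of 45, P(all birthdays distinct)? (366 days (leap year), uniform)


P(all different) = Π(366-i)/366 for i=0..44
= (366/366)×(365/366)×...×(322/366)
= 0.059503

P ≈ 0.0595 ≈ 5.95%


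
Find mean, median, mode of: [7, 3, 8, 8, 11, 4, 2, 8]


Sorted: [2, 3, 4, 7, 8, 8, 8, 11]
Mean = 51/8
Median = 15/2
Freq: {7: 1, 3: 1, 8: 3, 11: 1, 4: 1, 2: 1}
Mode: [8]

Mean=51/8, Median=15/2, Mode=8


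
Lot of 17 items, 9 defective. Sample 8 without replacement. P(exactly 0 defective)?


Hypergeometric: C(9,0)×C(8,8)/C(17,8)
= 1×1/24310 = 1/24310

P(X=0) = 1/24310 ≈ 0.00%


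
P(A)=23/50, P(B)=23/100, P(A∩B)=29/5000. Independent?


P(A)×P(B) = 529/5000
P(A∩B) = 29/5000
Not equal → NOT independent

No, not independent


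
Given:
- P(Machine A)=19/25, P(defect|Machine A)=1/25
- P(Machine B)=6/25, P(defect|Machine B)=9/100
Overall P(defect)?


P(B) = Σ P(B|Aᵢ)×P(Aᵢ)
  1/25×19/25 = 19/625
  9/100×6/25 = 27/1250
Sum = 13/250

P(defect) = 13/250 ≈ 5.20%


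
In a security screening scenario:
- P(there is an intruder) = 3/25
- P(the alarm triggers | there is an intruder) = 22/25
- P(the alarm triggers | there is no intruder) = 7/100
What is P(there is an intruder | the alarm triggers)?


Using Bayes' theorem:
P(A|B) = P(B|A)·P(A) / P(B)

P(the alarm triggers) = 22/25 × 3/25 + 7/100 × 22/25
= 66/625 + 77/1250 = 209/1250

P(there is an intruder|the alarm triggers) = (66/625) / (209/1250) = 12/19

P(there is an intruder|the alarm triggers) = 12/19 ≈ 63.16%


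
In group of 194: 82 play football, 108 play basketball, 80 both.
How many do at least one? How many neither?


|A∪B| = 82+108-80 = 110
Neither = 194-110 = 84

At least one: 110; Neither: 84


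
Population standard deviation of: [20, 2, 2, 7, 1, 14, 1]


Mean = 47/7
  (20-47/7)²=8649/49
  (2-47/7)²=1089/49
  (2-47/7)²=1089/49
  (7-47/7)²=4/49
  (1-47/7)²=1600/49
  (14-47/7)²=2601/49
  (1-47/7)²=1600/49
Σ(x-μ)² = 2376/7
σ² = (2376/7)/7 = 2376/49

σ = √(2376/49) ≈ 6.9635


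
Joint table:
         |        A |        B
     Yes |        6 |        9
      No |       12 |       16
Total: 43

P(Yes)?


P(Yes) = (6+9)/43 = 15/43

P(Yes) = 15/43 ≈ 34.88%


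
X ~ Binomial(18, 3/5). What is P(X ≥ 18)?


P(X ≥ 18) = Σ P(X=i) for i=18..18
P(X=18) = 387420489/3814697265625
Sum = 387420489/3814697265625

P(X ≥ 18) = 387420489/3814697265625 ≈ 0.01%


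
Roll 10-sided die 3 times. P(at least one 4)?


P(no 4)^3 = (9/10)^3 = 729/1000
P(≥1) = 1 - 729/1000 = 271/1000

P = 271/1000 ≈ 27.10%


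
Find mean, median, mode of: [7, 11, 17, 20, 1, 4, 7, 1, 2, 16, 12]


Sorted: [1, 1, 2, 4, 7, 7, 11, 12, 16, 17, 20]
Mean = 98/11
Median = 7
Freq: {7: 2, 11: 1, 17: 1, 20: 1, 1: 2, 4: 1, 2: 1, 16: 1, 12: 1}
Mode: [1, 7]

Mean=98/11, Median=7, Mode=[1, 7]


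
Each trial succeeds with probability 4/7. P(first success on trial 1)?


Geometric: P(X=1) = (1-p)^(k-1)×p = (3/7)^0×4/7 = 4/7

P(X=1) = 4/7 ≈ 57.14%


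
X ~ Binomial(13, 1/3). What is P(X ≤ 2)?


P(X ≤ 2) = Σ P(X=i) for i=0..2
P(X=0) = 8192/1594323
P(X=1) = 53248/1594323
P(X=2) = 53248/531441
Sum = 8192/59049

P(X ≤ 2) = 8192/59049 ≈ 13.87%


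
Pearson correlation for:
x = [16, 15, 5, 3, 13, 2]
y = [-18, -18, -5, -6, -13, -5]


n=6, Σx=54, Σy=-65, Σxy=-780, Σx²=688, Σy²=903
r = (6×(-780) - 54×(-65))/√((6×688 - 54²)(6×903 - (-65)²))
= -1170/√(1212×1193) = -1170/√1445916 ≈ -1170/1202.4625 ≈ -0.9730

r ≈ -0.9730


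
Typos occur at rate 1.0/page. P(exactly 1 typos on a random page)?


Poisson(λ=1.0): P(X=1) = e^(-λ)×λ^k/k!
= e^(-1.0) × 1.0^1 / 1!
≈ 0.3678794412 × 1 / 1 ≈ 0.367879

P(X=1) ≈ 0.367879 ≈ 36.79%


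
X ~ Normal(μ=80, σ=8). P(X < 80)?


z = (80-80)/8 = 0.0
P(Z < 0.0) = 0.5000

P(X < 80) ≈ 0.5000


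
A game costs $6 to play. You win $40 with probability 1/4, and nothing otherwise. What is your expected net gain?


E[gain] = (40-6)×1/4 + (-6)×3/4
= 17/2 - 9/2 = 4

Expected net gain = $4 ≈ $4.00


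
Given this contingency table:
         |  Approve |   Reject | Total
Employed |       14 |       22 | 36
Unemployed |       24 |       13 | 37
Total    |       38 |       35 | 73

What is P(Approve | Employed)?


P(Approve | Employed) = 14/(14+22) = 14/36 = 7/18

P(Approve|Employed) = 7/18 ≈ 38.89%


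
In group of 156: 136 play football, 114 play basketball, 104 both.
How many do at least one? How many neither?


|A∪B| = 136+114-104 = 146
Neither = 156-146 = 10

At least one: 146; Neither: 10


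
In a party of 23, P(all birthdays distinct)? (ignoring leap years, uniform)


P(all different) = Π(365-i)/365 for i=0..22
= (365/365)×(364/365)×...×(343/365)
= 0.492703

P ≈ 0.4927 ≈ 49.27%


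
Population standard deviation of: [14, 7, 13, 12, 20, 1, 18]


Mean = 85/7
  (14-85/7)²=169/49
  (7-85/7)²=1296/49
  (13-85/7)²=36/49
  (12-85/7)²=1/49
  (20-85/7)²=3025/49
  (1-85/7)²=6084/49
  (18-85/7)²=1681/49
Σ(x-μ)² = 1756/7
σ² = (1756/7)/7 = 1756/49

σ = √(1756/49) ≈ 5.9864


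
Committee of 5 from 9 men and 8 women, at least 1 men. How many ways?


Count by #men:
  1M,4W: C(9,1)×C(8,4)=630
  2M,3W: C(9,2)×C(8,3)=2016
  3M,2W: C(9,3)×C(8,2)=2352
  4M,1W: C(9,4)×C(8,1)=1008
  5M,0W: C(9,5)×C(8,0)=126
Total = 6132

6132


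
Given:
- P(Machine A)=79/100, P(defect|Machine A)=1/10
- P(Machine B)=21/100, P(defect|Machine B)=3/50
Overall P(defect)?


P(B) = Σ P(B|Aᵢ)×P(Aᵢ)
  1/10×79/100 = 79/1000
  3/50×21/100 = 63/5000
Sum = 229/2500

P(defect) = 229/2500 ≈ 9.16%


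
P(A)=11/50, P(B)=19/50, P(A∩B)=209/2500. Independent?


P(A)×P(B) = 209/2500
P(A∩B) = 209/2500
Equal ✓ → Independent

Yes, independent


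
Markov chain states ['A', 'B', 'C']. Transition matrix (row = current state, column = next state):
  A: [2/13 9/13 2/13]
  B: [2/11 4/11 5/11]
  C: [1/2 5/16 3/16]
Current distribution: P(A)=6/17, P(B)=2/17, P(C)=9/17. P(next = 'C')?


P(next=C) = Σᵢ P(now=i)×P(i→C)
= 6/17×2/13 + 2/17×5/11 + 9/17×3/16
= 12/221 + 10/187 + 27/272 = 8053/38896

P = 8053/38896 ≈ 0.2070


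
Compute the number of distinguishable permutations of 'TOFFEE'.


Letters: 6, freq: {'T': 1, 'O': 1, 'F': 2, 'E': 2}
6!/(1!×1!×2!×2!) = 720/4 = 180

180


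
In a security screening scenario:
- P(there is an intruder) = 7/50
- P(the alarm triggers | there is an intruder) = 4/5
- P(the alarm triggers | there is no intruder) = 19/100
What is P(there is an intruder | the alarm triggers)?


Using Bayes' theorem:
P(A|B) = P(B|A)·P(A) / P(B)

P(the alarm triggers) = 4/5 × 7/50 + 19/100 × 43/50
= 14/125 + 817/5000 = 1377/5000

P(there is an intruder|the alarm triggers) = (14/125) / (1377/5000) = 560/1377

P(there is an intruder|the alarm triggers) = 560/1377 ≈ 40.67%


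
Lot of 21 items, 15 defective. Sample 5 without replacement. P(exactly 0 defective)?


Hypergeometric: C(15,0)×C(6,5)/C(21,5)
= 1×6/20349 = 2/6783

P(X=0) = 2/6783 ≈ 0.03%


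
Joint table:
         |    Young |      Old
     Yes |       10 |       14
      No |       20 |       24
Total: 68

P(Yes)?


P(Yes) = (10+14)/68 = 24/68 = 6/17

P(Yes) = 6/17 ≈ 35.29%


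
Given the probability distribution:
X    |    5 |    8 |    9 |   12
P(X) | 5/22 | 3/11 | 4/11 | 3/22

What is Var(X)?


E[X] = 181/22
E[X²] = 1589/22
Var(X) = E[X²] - (E[X])² = 1589/22 - 32761/484 = 2197/484

Var(X) = 2197/484 ≈ 4.5393


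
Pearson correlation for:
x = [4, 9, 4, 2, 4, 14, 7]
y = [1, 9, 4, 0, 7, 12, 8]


n=7, Σx=44, Σy=41, Σxy=353, Σx²=378, Σy²=355
r = (7×353 - 44×41)/√((7×378 - 44²)(7×355 - 41²))
= 667/√(710×804) = 667/√570840 ≈ 667/755.5395 ≈ 0.8828

r ≈ 0.8828


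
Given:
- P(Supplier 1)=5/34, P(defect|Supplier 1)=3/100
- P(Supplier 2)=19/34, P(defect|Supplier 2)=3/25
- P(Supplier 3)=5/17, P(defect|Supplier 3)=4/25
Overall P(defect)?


P(B) = Σ P(B|Aᵢ)×P(Aᵢ)
  3/100×5/34 = 3/680
  3/25×19/34 = 57/850
  4/25×5/17 = 4/85
Sum = 403/3400

P(defect) = 403/3400 ≈ 11.85%


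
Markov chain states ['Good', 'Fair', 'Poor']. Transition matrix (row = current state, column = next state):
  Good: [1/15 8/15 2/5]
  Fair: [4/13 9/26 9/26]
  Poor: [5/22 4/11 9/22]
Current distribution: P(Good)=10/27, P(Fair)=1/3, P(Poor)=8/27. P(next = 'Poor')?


P(next=Poor) = Σᵢ P(now=i)×P(i→Poor)
= 10/27×2/5 + 1/3×9/26 + 8/27×9/22
= 4/27 + 3/26 + 4/33 = 2971/7722

P = 2971/7722 ≈ 0.3847


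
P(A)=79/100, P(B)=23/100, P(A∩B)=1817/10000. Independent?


P(A)×P(B) = 1817/10000
P(A∩B) = 1817/10000
Equal ✓ → Independent

Yes, independent


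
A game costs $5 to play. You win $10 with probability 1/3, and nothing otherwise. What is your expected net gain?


E[gain] = (10-5)×1/3 + (-5)×2/3
= 5/3 - 10/3 = -5/3

Expected net gain = $-5/3 ≈ $-1.67


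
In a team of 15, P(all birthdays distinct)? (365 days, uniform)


P(all different) = Π(365-i)/365 for i=0..14
= (365/365)×(364/365)×...×(351/365)
= 0.747099

P ≈ 0.7471 ≈ 74.71%


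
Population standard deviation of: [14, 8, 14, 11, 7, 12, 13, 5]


Mean = 84/8 = 21/2
  (14-21/2)²=49/4
  (8-21/2)²=25/4
  (14-21/2)²=49/4
  (11-21/2)²=1/4
  (7-21/2)²=49/4
  (12-21/2)²=9/4
  (13-21/2)²=25/4
  (5-21/2)²=121/4
Σ(x-μ)² = 82
σ² = 82/8 = 41/4

σ = √(41/4) ≈ 3.2016


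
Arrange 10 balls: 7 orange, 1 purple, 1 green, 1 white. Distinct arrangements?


10!/(7!×1!×1!×1!) = 720

720


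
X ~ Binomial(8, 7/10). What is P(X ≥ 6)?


P(X ≥ 6) = Σ P(X=i) for i=6..8
P(X=6) = 7411887/25000000
P(X=7) = 2470629/12500000
P(X=8) = 5764801/100000000
Sum = 55177381/100000000

P(X ≥ 6) = 55177381/100000000 ≈ 55.18%


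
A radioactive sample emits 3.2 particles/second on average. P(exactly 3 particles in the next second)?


Poisson(λ=3.2): P(X=3) = e^(-λ)×λ^k/k!
= e^(-3.2) × 3.2^3 / 3!
≈ 0.04076220398 × 32.768 / 6 ≈ 0.222616

P(X=3) ≈ 0.222616 ≈ 22.26%


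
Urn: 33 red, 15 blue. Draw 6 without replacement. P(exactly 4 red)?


Hypergeometric: C(33,4)×C(15,2)/C(48,6)
= 40920×105/12271512 = 16275/46483

P(X=4) = 16275/46483 ≈ 35.01%


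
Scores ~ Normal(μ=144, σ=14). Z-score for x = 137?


z = (x - μ)/σ = (137 - 144)/14 = -0.5

z = -0.5


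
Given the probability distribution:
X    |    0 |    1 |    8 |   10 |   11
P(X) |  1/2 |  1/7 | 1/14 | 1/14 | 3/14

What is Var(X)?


E[X] = 53/14
E[X²] = 529/14
Var(X) = E[X²] - (E[X])² = 529/14 - 2809/196 = 4597/196

Var(X) = 4597/196 ≈ 23.4541


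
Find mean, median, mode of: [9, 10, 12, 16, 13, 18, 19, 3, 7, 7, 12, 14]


Sorted: [3, 7, 7, 9, 10, 12, 12, 13, 14, 16, 18, 19]
Mean = 140/12 = 35/3
Median = 12
Freq: {9: 1, 10: 1, 12: 2, 16: 1, 13: 1, 18: 1, 19: 1, 3: 1, 7: 2, 14: 1}
Mode: [7, 12]

Mean=35/3, Median=12, Mode=[7, 12]


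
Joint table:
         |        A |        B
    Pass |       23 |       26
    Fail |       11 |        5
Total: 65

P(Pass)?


P(Pass) = (23+26)/65 = 49/65

P(Pass) = 49/65 ≈ 75.38%


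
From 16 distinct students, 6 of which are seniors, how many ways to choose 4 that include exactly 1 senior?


Choose 1 of the 6 seniors and 3 of the other 10 students:
C(6,1)×C(10,3) = 6×120 = 720

720


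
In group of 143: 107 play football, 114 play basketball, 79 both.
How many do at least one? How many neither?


|A∪B| = 107+114-79 = 142
Neither = 143-142 = 1

At least one: 142; Neither: 1


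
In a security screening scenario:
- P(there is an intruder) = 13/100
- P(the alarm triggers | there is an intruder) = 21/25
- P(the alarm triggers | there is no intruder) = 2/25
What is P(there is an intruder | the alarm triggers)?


Using Bayes' theorem:
P(A|B) = P(B|A)·P(A) / P(B)

P(the alarm triggers) = 21/25 × 13/100 + 2/25 × 87/100
= 273/2500 + 87/1250 = 447/2500

P(there is an intruder|the alarm triggers) = (273/2500) / (447/2500) = 91/149

P(there is an intruder|the alarm triggers) = 91/149 ≈ 61.07%


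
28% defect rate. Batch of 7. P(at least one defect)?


P(all good) = (18/25)^7 = 612220032/6103515625
P(≥1 defect) = 5491295593/6103515625

P = 5491295593/6103515625 ≈ 89.97%


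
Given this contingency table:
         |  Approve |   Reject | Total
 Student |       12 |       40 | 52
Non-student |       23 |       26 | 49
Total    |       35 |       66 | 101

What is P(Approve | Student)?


P(Approve | Student) = 12/(12+40) = 12/52 = 3/13

P(Approve|Student) = 3/13 ≈ 23.08%


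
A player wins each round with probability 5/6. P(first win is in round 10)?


Geometric: P(X=10) = (1-p)^(k-1)×p = (1/6)^9×5/6 = 5/60466176

P(X=10) = 5/60466176 ≈ 0.00%


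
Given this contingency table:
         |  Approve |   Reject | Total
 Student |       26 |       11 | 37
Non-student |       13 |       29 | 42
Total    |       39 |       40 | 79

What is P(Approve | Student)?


P(Approve | Student) = 26/(26+11) = 26/37

P(Approve|Student) = 26/37 ≈ 70.27%


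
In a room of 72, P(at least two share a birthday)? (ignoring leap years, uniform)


P(all different) = Π(365-i)/365 for i=0..71
= 0.000547
P(match) = 1 - 0.000547 = 0.999453

P ≈ 0.9995 ≈ 99.95%


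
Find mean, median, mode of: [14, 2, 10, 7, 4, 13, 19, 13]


Sorted: [2, 4, 7, 10, 13, 13, 14, 19]
Mean = 82/8 = 41/4
Median = 23/2
Freq: {14: 1, 2: 1, 10: 1, 7: 1, 4: 1, 13: 2, 19: 1}
Mode: [13]

Mean=41/4, Median=23/2, Mode=13


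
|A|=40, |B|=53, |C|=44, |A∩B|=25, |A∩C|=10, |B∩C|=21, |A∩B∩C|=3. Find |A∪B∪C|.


|A∪B∪C| = 40+53+44-25-10-21+3 = 84

|A∪B∪C| = 84


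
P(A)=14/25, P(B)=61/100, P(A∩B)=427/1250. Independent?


P(A)×P(B) = 427/1250
P(A∩B) = 427/1250
Equal ✓ → Independent

Yes, independent


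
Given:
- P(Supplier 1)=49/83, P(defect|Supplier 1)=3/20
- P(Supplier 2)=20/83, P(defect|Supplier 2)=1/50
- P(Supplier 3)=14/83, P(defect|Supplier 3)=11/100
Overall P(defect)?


P(B) = Σ P(B|Aᵢ)×P(Aᵢ)
  3/20×49/83 = 147/1660
  1/50×20/83 = 2/415
  11/100×14/83 = 77/4150
Sum = 929/8300

P(defect) = 929/8300 ≈ 11.19%


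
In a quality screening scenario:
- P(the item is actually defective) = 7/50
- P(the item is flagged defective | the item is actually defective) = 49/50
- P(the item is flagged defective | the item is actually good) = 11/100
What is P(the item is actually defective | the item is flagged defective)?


Using Bayes' theorem:
P(A|B) = P(B|A)·P(A) / P(B)

P(the item is flagged defective) = 49/50 × 7/50 + 11/100 × 43/50
= 343/2500 + 473/5000 = 1159/5000

P(the item is actually defective|the item is flagged defective) = (343/2500) / (1159/5000) = 686/1159

P(the item is actually defective|the item is flagged defective) = 686/1159 ≈ 59.19%


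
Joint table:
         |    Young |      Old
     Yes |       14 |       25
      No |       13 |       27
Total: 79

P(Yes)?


P(Yes) = (14+25)/79 = 39/79

P(Yes) = 39/79 ≈ 49.37%


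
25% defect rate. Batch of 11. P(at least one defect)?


P(all good) = (3/4)^11 = 177147/4194304
P(≥1 defect) = 4017157/4194304

P = 4017157/4194304 ≈ 95.78%


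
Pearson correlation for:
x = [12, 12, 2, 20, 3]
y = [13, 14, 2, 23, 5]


n=5, Σx=49, Σy=57, Σxy=803, Σx²=701, Σy²=923
r = (5×803 - 49×57)/√((5×701 - 49²)(5×923 - 57²))
= 1222/√(1104×1366) = 1222/√1508064 ≈ 1222/1228.0326 ≈ 0.9951

r ≈ 0.9951


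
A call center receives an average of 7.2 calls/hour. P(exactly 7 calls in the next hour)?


Poisson(λ=7.2): P(X=7) = e^(-λ)×λ^k/k!
= e^(-7.2) × 7.2^7 / 7!
≈ 0.0007465858084 × 1003061.30043 / 5040 ≈ 0.148586

P(X=7) ≈ 0.148586 ≈ 14.86%


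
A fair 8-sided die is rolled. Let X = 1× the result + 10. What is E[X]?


E[die] = (1+8)/2 = 9/2
E[X] = 1×9/2 + 10 = 29/2

E[X] = 29/2


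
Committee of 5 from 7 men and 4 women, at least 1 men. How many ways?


Count by #men:
  1M,4W: C(7,1)×C(4,4)=7
  2M,3W: C(7,2)×C(4,3)=84
  3M,2W: C(7,3)×C(4,2)=210
  4M,1W: C(7,4)×C(4,1)=140
  5M,0W: C(7,5)×C(4,0)=21
Total = 462

462


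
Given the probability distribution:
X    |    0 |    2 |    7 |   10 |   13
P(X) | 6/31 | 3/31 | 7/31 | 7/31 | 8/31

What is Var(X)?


E[X] = 229/31
E[X²] = 2407/31
Var(X) = E[X²] - (E[X])² = 2407/31 - 52441/961 = 22176/961

Var(X) = 22176/961 ≈ 23.0760


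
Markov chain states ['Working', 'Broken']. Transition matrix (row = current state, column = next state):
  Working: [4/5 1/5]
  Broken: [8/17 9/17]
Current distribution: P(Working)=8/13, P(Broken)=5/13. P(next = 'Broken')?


P(next=Broken) = Σᵢ P(now=i)×P(i→Broken)
= 8/13×1/5 + 5/13×9/17
= 8/65 + 45/221 = 361/1105

P = 361/1105 ≈ 0.3267


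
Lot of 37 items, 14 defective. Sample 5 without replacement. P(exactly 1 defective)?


Hypergeometric: C(14,1)×C(23,4)/C(37,5)
= 14×8855/435897 = 1610/5661

P(X=1) = 1610/5661 ≈ 28.44%


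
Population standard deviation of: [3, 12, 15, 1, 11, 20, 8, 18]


Mean = 88/8 = 11
  (3-11)²=64
  (12-11)²=1
  (15-11)²=16
  (1-11)²=100
  (11-11)²=0
  (20-11)²=81
  (8-11)²=9
  (18-11)²=49
Σ(x-μ)² = 320
σ² = 320/8 = 40

σ = √(40) ≈ 6.3246


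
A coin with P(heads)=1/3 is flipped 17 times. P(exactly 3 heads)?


Binomial: P(X=3) = C(17,3)×p^3×(1-p)^14
= 680 × 1/27 × 16384/4782969 = 11141120/129140163

P(X=3) = 11141120/129140163 ≈ 8.63%


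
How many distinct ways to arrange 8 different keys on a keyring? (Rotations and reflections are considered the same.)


Free circular arrangements: rotations and reflections both identified.
(n-1)!/2 = 7!/2 = 5040/2 = 2520

2520


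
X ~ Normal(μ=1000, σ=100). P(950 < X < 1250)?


z₁=(950-1000)/100=-0.5, z₂=(1250-1000)/100=2.5
P = Φ(2.5) - Φ(-0.5) = 0.993790 - 0.308538 = 0.685252 ≈ 0.6853

P(950 < X < 1250) ≈ 0.6853


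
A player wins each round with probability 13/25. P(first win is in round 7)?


Geometric: P(X=7) = (1-p)^(k-1)×p = (12/25)^6×13/25 = 38817792/6103515625

P(X=7) = 38817792/6103515625 ≈ 0.64%


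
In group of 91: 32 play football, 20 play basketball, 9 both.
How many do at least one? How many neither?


|A∪B| = 32+20-9 = 43
Neither = 91-43 = 48

At least one: 43; Neither: 48


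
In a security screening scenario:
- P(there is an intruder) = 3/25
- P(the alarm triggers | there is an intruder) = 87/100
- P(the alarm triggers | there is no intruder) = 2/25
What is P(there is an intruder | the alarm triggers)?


Using Bayes' theorem:
P(A|B) = P(B|A)·P(A) / P(B)

P(the alarm triggers) = 87/100 × 3/25 + 2/25 × 22/25
= 261/2500 + 44/625 = 437/2500

P(there is an intruder|the alarm triggers) = (261/2500) / (437/2500) = 261/437

P(there is an intruder|the alarm triggers) = 261/437 ≈ 59.73%


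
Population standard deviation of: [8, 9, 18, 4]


Mean = 39/4
  (8-39/4)²=49/16
  (9-39/4)²=9/16
  (18-39/4)²=1089/16
  (4-39/4)²=529/16
Σ(x-μ)² = 419/4
σ² = (419/4)/4 = 419/16

σ = √(419/16) ≈ 5.1174


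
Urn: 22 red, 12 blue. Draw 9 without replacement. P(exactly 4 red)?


Hypergeometric: C(22,4)×C(12,5)/C(34,9)
= 7315×792/52451256 = 21945/198679

P(X=4) = 21945/198679 ≈ 11.05%
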